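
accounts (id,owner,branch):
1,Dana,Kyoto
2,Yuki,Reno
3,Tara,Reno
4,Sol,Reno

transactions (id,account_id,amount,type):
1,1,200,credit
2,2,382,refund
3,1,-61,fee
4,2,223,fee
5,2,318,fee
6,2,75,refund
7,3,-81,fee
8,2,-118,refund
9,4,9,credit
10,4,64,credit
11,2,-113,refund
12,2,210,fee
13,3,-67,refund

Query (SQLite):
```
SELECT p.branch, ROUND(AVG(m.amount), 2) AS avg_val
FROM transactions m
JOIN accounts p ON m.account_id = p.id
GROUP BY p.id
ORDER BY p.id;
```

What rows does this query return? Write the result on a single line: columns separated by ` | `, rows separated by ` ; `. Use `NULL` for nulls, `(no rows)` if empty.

Kyoto | 69.5 ; Reno | 139.57 ; Reno | -74 ; Reno | 36.5

Join each transactions row to its accounts via account_id.
Group joined rows by accounts.id; compute ROUND(AVG(m.amount), 2) per group.
  1: ids {1, 3} → ROUND(AVG(m.amount), 2)=69.5
  2: ids {2, 4, 5, 6, 8, 11, 12} → ROUND(AVG(m.amount), 2)=139.57
  3: ids {7, 13} → ROUND(AVG(m.amount), 2)=-74
  4: ids {9, 10} → ROUND(AVG(m.amount), 2)=36.5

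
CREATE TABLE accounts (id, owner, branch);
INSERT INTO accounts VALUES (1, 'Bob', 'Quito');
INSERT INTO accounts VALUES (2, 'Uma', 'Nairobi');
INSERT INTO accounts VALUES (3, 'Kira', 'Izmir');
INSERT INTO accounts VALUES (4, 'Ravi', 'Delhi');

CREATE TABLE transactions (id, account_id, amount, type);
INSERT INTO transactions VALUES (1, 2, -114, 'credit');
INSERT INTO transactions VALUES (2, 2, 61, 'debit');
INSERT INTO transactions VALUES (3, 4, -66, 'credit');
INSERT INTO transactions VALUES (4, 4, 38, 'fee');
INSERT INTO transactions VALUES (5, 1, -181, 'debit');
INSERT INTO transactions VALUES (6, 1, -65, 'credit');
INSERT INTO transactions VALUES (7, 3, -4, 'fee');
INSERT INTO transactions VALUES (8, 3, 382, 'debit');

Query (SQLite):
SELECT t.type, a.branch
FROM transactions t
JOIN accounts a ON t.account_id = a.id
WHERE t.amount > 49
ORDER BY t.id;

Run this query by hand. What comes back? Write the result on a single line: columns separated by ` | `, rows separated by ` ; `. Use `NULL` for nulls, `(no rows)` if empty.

Each transactions row matches the accounts row where account_id = accounts.id.
Then keep rows with t.amount > 49.

debit | Nairobi ; debit | Izmir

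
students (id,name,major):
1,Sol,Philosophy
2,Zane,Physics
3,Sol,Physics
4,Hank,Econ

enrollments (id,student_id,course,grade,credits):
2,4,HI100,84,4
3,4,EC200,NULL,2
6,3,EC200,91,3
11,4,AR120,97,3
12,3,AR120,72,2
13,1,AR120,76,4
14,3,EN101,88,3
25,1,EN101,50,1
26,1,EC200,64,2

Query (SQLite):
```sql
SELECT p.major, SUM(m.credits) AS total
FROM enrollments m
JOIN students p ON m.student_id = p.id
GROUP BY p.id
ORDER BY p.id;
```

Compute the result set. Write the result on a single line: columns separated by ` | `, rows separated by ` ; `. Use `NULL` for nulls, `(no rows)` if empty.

Philosophy | 7 ; Physics | 8 ; Econ | 9

Join each enrollments row to its students via student_id.
Group joined rows by students.id; compute SUM(m.credits) per group.
  1: ids {13, 25, 26} → SUM(m.credits)=7
  3: ids {6, 12, 14} → SUM(m.credits)=8
  4: ids {2, 3, 11} → SUM(m.credits)=9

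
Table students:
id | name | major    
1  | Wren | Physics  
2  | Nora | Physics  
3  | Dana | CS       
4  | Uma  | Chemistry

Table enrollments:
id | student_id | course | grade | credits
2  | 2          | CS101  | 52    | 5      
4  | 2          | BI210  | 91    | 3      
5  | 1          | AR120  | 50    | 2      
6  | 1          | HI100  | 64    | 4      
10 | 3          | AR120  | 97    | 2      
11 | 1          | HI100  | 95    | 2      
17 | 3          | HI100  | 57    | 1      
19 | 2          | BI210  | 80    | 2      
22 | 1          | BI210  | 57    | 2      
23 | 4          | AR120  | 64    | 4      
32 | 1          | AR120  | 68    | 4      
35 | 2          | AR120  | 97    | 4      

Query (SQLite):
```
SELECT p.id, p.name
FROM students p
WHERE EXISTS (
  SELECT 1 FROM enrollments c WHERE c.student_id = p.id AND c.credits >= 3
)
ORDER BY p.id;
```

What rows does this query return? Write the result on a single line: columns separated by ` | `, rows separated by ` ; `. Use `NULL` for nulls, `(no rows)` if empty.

1 | Wren ; 2 | Nora ; 4 | Uma

For each students row, check whether any enrollments with matching student_id has credits >= 3.
Keep rows where that is true.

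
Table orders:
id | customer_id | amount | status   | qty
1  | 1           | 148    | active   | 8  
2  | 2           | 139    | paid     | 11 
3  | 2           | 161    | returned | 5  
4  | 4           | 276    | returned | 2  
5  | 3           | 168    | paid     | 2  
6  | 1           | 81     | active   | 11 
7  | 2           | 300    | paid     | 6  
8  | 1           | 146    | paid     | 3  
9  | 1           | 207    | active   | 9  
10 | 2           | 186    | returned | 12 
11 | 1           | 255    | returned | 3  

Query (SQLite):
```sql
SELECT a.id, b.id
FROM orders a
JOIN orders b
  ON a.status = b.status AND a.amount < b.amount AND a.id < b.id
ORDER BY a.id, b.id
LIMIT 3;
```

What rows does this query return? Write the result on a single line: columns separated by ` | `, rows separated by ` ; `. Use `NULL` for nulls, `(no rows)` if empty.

Pairs (a,b) with same status, a.amount < b.amount, a.id < b.id.
status groups: active:{1,6,9} paid:{2,5,7,8} returned:{3,4,10,11}
Ordered by (a.id, b.id); first 3.

1 | 9 ; 2 | 5 ; 2 | 7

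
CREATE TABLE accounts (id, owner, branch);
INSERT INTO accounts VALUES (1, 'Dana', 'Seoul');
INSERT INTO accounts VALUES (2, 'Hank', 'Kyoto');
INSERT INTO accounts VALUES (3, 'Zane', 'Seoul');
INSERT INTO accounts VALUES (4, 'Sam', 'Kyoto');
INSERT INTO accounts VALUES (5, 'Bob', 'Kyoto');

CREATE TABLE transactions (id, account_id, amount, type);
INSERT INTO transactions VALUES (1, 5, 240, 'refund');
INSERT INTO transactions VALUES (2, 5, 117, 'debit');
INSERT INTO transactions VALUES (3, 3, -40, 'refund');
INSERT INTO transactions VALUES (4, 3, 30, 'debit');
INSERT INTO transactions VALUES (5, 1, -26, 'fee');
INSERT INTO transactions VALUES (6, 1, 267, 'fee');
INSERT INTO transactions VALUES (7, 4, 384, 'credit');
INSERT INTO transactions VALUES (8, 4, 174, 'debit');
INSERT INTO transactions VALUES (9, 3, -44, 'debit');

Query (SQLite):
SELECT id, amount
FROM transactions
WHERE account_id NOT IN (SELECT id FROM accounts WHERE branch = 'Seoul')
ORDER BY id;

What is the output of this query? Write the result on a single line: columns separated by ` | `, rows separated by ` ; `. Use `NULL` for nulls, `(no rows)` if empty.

Inner query: accounts.id where branch = 'Seoul'.
Outer: keep transactions rows whose account_id is not in that set.
Inner query → {1, 3}

1 | 240 ; 2 | 117 ; 7 | 384 ; 8 | 174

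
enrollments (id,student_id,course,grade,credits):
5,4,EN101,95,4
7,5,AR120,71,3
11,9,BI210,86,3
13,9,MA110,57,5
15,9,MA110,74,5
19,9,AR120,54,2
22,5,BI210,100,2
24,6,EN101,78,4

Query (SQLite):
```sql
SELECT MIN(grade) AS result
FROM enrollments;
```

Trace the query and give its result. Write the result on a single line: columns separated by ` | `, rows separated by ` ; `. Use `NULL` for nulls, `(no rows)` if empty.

54

All grade values: [95, 71, 86, 57, 74, 54, 100, 78].
MIN of non-NULL values = 54.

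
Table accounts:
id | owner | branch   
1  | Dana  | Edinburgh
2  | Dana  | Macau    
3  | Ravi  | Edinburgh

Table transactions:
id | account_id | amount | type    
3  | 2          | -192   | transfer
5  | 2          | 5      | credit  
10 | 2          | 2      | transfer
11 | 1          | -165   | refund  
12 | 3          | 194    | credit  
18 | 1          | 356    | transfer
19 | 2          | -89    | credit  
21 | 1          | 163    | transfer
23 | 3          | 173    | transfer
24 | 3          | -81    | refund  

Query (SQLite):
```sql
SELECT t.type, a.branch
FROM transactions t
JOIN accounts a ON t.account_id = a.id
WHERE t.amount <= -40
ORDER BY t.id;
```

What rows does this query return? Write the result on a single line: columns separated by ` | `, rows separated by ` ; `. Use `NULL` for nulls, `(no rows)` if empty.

Each transactions row matches the accounts row where account_id = accounts.id.
Then keep rows with t.amount <= -40.

transfer | Macau ; refund | Edinburgh ; credit | Macau ; refund | Edinburgh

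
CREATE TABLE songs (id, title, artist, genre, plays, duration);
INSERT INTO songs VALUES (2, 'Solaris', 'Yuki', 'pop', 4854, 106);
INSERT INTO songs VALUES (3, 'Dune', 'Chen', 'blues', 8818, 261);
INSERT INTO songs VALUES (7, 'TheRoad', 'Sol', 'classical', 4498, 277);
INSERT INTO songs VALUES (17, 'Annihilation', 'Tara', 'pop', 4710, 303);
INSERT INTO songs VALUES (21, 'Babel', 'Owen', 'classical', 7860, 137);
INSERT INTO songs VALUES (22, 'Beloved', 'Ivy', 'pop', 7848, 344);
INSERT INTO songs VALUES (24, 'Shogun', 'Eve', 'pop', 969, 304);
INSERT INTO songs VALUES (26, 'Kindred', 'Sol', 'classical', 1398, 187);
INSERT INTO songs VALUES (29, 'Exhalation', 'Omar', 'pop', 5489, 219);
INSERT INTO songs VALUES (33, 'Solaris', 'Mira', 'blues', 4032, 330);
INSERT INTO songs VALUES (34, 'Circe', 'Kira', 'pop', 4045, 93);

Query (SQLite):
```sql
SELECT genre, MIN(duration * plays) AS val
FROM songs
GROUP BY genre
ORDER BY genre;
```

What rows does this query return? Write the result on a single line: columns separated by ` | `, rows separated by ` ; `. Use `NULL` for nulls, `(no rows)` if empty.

blues | 1330560 ; classical | 261426 ; pop | 294576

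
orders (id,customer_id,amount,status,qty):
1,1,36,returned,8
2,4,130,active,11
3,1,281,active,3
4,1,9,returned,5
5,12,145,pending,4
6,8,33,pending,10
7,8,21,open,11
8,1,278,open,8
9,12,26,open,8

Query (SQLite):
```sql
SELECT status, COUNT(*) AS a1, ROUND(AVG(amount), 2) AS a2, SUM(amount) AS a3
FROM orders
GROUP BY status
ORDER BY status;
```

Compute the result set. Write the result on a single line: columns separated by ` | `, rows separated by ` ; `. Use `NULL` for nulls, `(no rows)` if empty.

active | 2 | 205.5 | 411 ; open | 3 | 108.33 | 325 ; pending | 2 | 89 | 178 ; returned | 2 | 22.5 | 45

Group orders by status.
Per group compute: COUNT(*), ROUND(AVG(amount), 2), SUM(amount).
  active: ids {2, 3} → COUNT(*)=2, ROUND(AVG(amount), 2)=205.5, SUM(amount)=411
  open: ids {7, 8, 9} → COUNT(*)=3, ROUND(AVG(amount), 2)=108.33, SUM(amount)=325
  pending: ids {5, 6} → COUNT(*)=2, ROUND(AVG(amount), 2)=89, SUM(amount)=178
  returned: ids {1, 4} → COUNT(*)=2, ROUND(AVG(amount), 2)=22.5, SUM(amount)=45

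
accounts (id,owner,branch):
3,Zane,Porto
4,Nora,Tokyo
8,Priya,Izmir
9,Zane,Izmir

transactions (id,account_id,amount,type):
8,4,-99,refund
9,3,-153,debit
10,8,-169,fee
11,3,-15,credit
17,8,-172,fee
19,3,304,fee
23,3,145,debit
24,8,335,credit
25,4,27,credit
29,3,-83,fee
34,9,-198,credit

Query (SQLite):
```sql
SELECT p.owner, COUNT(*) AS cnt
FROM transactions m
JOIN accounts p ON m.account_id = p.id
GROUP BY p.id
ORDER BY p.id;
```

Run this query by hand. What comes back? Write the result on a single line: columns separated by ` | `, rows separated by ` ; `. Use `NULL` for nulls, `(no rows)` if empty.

Zane | 5 ; Nora | 2 ; Priya | 3 ; Zane | 1

Join each transactions row to its accounts via account_id.
Group joined rows by accounts.id; compute COUNT(*) per group.
  3: ids {9, 11, 19, 23, 29} → COUNT(*)=5
  4: ids {8, 25} → COUNT(*)=2
  8: ids {10, 17, 24} → COUNT(*)=3
  9: ids {34} → COUNT(*)=1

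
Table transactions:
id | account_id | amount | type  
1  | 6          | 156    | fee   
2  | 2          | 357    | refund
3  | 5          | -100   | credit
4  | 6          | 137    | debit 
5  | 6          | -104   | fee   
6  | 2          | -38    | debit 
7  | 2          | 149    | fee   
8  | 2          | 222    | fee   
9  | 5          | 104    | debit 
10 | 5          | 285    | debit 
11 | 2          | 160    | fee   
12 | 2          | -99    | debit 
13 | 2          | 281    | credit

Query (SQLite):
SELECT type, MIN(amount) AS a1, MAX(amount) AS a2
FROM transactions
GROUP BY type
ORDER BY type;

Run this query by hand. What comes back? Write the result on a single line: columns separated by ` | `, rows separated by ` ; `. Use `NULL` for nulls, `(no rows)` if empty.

credit | -100 | 281 ; debit | -99 | 285 ; fee | -104 | 222 ; refund | 357 | 357

Group transactions by type.
Per group compute: MIN(amount), MAX(amount).
  credit: ids {3, 13} → MIN(amount)=-100, MAX(amount)=281
  debit: ids {4, 6, 9, 10, 12} → MIN(amount)=-99, MAX(amount)=285
  fee: ids {1, 5, 7, 8, 11} → MIN(amount)=-104, MAX(amount)=222
  refund: ids {2} → MIN(amount)=357, MAX(amount)=357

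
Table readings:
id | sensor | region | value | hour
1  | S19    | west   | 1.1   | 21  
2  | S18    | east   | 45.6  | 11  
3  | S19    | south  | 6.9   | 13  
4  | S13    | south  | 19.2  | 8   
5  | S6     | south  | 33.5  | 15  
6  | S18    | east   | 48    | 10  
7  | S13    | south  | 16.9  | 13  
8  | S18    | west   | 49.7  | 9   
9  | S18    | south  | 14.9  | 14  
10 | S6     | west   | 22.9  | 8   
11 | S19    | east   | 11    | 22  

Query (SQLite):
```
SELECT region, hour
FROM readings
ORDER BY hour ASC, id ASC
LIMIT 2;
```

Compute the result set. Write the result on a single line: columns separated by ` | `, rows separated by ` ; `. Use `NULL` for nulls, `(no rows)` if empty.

south | 8 ; west | 8

Sort by hour asc, tiebreak id asc: (8, id=4), (8, id=10), (9, id=8), (10, id=6), (11, id=2) …. Take first 2.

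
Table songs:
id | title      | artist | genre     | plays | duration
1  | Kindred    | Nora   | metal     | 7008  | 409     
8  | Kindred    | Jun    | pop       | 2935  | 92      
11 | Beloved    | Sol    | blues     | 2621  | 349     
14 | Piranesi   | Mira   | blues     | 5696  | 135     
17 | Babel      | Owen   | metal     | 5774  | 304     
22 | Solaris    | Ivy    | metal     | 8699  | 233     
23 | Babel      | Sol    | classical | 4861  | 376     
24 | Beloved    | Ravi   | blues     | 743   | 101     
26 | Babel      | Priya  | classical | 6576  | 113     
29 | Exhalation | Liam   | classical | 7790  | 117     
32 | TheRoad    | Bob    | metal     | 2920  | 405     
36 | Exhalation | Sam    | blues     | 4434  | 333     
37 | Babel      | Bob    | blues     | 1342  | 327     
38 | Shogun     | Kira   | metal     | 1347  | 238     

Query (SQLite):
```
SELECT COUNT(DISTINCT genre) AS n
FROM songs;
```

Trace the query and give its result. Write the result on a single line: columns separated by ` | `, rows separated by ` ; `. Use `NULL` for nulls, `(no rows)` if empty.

4

Count distinct non-NULL genre values.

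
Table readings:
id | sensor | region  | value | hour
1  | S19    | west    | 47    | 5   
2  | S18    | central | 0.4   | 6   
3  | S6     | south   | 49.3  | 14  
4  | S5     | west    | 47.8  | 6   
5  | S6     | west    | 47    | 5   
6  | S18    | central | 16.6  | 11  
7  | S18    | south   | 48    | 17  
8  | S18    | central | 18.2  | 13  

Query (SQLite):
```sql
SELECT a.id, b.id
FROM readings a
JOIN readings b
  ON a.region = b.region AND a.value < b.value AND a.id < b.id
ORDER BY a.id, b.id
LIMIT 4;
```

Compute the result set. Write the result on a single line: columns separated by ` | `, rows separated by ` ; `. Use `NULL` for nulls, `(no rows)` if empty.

1 | 4 ; 2 | 6 ; 2 | 8 ; 6 | 8

Pairs (a,b) with same region, a.value < b.value, a.id < b.id.
region groups: central:{2,6,8} south:{3,7} west:{1,4,5}
Ordered by (a.id, b.id); first 4.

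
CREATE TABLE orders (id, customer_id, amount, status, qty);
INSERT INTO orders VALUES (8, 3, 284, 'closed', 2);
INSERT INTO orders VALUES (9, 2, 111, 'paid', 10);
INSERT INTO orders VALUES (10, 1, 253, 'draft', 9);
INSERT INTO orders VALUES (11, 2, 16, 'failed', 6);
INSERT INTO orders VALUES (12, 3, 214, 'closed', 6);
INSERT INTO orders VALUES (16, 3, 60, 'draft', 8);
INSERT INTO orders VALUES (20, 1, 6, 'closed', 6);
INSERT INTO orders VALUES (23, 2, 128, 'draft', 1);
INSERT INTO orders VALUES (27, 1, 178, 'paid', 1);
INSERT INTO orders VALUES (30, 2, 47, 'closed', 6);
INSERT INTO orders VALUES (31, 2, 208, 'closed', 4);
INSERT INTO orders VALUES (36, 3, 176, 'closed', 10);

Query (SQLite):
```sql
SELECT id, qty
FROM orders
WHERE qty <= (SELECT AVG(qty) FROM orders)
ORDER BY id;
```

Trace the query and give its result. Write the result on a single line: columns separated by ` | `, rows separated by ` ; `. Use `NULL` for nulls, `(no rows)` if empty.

8 | 2 ; 23 | 1 ; 27 | 1 ; 31 | 4

Scalar subquery: AVG(qty) over all orders rows = 5.75.
Keep rows where qty <= that value.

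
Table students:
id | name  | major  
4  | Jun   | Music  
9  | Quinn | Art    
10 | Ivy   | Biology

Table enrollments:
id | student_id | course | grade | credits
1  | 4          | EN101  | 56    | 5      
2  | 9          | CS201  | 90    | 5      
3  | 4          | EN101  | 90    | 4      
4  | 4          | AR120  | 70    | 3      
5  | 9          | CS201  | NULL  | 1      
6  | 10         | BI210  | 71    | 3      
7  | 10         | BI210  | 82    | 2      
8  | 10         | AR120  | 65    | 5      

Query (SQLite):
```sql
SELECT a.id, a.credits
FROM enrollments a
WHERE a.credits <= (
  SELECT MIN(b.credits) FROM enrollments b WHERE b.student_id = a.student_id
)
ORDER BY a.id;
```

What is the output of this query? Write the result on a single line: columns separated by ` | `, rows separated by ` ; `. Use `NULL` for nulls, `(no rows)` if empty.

4 | 3 ; 5 | 1 ; 7 | 2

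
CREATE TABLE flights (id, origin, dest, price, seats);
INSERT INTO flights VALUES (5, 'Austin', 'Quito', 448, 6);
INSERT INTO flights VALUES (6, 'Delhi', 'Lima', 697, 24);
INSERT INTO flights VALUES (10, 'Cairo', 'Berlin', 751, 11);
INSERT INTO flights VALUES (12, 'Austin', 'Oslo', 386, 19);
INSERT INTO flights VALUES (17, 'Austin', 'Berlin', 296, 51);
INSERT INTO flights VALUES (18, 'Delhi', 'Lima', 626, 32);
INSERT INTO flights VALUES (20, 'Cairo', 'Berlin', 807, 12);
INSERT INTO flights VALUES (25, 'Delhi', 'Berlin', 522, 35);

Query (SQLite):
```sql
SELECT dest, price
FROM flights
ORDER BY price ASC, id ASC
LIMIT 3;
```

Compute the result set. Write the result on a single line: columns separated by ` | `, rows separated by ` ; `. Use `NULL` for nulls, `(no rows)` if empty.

Sort by price asc, tiebreak id asc: (296, id=17), (386, id=12), (448, id=5), (522, id=25), (626, id=18), (697, id=6) …. Take first 3.

Berlin | 296 ; Oslo | 386 ; Quito | 448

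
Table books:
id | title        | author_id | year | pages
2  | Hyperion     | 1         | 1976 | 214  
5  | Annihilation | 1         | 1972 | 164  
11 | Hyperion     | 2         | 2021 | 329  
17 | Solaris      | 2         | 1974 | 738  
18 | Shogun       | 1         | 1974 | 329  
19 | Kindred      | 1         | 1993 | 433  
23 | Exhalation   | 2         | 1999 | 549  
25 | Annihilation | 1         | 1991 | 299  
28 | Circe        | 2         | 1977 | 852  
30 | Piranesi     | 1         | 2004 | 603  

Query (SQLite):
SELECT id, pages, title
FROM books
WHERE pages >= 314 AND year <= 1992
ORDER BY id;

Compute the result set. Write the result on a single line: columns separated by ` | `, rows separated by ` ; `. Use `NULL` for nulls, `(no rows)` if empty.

17 | 738 | Solaris ; 18 | 329 | Shogun ; 28 | 852 | Circe

pages >= 314: ids {11, 17, 18, 19, 23, 28, 30}
year <= 1992: ids {2, 5, 17, 18, 25, 28}
Combine with AND.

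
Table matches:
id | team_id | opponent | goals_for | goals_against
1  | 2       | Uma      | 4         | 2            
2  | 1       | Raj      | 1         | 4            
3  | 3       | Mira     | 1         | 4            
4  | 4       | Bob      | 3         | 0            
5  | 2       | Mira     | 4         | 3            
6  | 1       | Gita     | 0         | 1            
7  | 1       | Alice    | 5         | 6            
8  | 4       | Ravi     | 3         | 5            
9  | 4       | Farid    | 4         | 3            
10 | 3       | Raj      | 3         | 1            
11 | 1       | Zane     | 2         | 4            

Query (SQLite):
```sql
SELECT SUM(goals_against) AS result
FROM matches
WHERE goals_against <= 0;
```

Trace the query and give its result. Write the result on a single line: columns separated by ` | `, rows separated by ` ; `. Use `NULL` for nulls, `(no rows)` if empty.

Rows where goals_against <= 0 → goals_against values: [0].
SUM of non-NULL values = 0.

0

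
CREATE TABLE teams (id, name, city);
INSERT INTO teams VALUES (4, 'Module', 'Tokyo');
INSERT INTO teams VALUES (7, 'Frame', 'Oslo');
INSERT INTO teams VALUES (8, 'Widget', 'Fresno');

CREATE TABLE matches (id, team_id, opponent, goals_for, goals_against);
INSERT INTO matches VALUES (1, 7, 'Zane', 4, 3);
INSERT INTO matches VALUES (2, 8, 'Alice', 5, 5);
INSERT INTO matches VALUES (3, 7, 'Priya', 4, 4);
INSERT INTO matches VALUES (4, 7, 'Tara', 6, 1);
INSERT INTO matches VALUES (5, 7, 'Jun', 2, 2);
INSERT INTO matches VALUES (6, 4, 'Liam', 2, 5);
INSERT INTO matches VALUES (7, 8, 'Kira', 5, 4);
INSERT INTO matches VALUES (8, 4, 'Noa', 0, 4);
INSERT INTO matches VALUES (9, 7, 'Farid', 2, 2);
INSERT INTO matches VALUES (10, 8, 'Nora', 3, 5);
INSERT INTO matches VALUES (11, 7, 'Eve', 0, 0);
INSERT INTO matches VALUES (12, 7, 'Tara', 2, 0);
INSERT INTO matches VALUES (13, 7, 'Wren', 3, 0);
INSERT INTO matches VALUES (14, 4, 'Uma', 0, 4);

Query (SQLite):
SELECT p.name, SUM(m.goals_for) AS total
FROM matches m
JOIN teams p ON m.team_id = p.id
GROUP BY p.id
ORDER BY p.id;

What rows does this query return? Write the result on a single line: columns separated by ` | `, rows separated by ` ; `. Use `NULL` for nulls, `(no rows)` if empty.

Join each matches row to its teams via team_id.
Group joined rows by teams.id; compute SUM(m.goals_for) per group.
  4: ids {6, 8, 14} → SUM(m.goals_for)=2
  7: ids {1, 3, 4, 5, 9, 11, 12, 13} → SUM(m.goals_for)=23
  8: ids {2, 7, 10} → SUM(m.goals_for)=13

Module | 2 ; Frame | 23 ; Widget | 13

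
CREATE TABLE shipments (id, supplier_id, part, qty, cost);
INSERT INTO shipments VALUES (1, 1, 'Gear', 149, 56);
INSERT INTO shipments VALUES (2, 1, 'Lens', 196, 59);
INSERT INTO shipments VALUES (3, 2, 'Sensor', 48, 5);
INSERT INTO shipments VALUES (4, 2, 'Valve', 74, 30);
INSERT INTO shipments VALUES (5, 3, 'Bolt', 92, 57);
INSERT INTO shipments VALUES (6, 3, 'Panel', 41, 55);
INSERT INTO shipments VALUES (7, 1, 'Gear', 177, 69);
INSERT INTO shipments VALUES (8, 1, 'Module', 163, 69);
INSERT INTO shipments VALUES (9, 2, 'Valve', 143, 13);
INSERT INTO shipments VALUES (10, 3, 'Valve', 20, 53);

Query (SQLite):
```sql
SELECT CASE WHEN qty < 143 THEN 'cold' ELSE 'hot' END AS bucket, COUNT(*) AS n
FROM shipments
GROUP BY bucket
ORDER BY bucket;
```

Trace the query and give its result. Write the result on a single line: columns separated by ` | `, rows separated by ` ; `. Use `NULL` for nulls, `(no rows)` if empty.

cold | 5 ; hot | 5

Bucket rows by qty < 143 → 'cold' else 'hot'; count each bucket.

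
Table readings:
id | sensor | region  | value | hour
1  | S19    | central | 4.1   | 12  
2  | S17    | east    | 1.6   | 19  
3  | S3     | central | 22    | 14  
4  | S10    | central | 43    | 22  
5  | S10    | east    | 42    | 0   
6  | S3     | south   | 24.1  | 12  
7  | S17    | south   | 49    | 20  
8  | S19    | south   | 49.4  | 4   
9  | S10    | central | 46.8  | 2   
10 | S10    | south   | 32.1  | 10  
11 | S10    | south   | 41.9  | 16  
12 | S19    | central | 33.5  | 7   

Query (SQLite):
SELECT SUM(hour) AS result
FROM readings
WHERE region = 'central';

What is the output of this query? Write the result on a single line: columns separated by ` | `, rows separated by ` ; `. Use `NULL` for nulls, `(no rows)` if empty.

Rows where region='central' → hour values: [12, 14, 22, 2, 7].
SUM of non-NULL values = 57.

57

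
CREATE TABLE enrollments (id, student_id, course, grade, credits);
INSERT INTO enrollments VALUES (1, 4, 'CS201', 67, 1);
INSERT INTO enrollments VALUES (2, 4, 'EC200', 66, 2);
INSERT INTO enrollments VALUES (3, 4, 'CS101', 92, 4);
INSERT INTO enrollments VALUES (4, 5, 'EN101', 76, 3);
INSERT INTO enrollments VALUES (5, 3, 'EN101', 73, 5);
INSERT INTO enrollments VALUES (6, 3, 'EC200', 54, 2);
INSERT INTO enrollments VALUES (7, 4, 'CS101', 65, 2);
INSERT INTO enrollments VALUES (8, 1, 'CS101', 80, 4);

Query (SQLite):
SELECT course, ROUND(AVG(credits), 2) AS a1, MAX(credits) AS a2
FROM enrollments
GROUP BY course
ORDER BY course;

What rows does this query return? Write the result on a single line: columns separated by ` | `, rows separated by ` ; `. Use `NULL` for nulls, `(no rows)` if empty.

CS101 | 3.33 | 4 ; CS201 | 1 | 1 ; EC200 | 2 | 2 ; EN101 | 4 | 5

Group enrollments by course.
Per group compute: ROUND(AVG(credits), 2), MAX(credits).
  CS101: ids {3, 7, 8} → ROUND(AVG(credits), 2)=3.33, MAX(credits)=4
  CS201: ids {1} → ROUND(AVG(credits), 2)=1, MAX(credits)=1
  EC200: ids {2, 6} → ROUND(AVG(credits), 2)=2, MAX(credits)=2
  EN101: ids {4, 5} → ROUND(AVG(credits), 2)=4, MAX(credits)=5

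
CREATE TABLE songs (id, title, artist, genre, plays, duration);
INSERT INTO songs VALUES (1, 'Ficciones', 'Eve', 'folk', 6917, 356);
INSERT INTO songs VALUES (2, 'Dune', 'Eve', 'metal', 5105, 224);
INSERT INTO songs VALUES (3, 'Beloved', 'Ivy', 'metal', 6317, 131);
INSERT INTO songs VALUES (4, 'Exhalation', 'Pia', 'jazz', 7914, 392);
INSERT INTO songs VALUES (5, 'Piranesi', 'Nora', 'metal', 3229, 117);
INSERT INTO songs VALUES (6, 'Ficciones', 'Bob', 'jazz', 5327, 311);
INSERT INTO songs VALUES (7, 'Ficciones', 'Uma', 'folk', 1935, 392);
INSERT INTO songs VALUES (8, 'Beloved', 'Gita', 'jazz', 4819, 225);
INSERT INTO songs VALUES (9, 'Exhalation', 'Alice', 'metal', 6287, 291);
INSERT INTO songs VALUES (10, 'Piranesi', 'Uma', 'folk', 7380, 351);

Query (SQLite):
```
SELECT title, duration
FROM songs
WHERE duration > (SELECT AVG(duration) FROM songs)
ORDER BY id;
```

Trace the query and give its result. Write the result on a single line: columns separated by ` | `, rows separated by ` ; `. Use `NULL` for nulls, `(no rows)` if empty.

Ficciones | 356 ; Exhalation | 392 ; Ficciones | 311 ; Ficciones | 392 ; Exhalation | 291 ; Piranesi | 351

Scalar subquery: AVG(duration) over all songs rows = 279.0.
Keep rows where duration > that value.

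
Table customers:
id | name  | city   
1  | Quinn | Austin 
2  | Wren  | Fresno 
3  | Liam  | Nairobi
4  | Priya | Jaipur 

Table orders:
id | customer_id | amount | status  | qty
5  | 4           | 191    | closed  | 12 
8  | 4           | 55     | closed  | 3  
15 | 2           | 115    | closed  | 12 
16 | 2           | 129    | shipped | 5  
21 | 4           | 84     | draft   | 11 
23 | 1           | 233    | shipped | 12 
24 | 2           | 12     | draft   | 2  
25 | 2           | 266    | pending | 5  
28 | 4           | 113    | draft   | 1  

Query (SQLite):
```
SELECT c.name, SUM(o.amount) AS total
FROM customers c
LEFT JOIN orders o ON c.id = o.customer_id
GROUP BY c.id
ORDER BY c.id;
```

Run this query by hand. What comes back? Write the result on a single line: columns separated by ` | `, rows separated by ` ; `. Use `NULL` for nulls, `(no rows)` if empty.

Quinn | 233 ; Wren | 522 ; Liam | NULL ; Priya | 443

LEFT JOIN keeps every customers row; unmatched ones get NULL for orders columns.
Group by customers.id and compute SUM(o.amount). SUM over an all-NULL group is NULL.
  1: ids {23} → SUM(o.amount)=233
  2: ids {15, 16, 24, 25} → SUM(o.amount)=522
  3: ids {—} → SUM(o.amount)=NULL
  4: ids {5, 8, 21, 28} → SUM(o.amount)=443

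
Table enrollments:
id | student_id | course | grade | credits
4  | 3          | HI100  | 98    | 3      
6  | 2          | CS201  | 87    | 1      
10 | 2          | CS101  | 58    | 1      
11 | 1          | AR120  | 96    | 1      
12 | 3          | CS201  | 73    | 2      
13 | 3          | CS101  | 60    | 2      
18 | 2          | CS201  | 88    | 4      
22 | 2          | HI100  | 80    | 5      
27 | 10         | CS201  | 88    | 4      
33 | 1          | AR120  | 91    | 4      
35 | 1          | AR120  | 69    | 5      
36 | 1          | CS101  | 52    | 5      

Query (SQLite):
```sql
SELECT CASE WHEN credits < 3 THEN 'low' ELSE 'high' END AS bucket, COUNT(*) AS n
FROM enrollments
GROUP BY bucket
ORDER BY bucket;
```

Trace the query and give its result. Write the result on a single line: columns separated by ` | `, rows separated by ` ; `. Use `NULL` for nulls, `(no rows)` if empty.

Bucket rows by credits < 3 → 'low' else 'high'; count each bucket.

high | 7 ; low | 5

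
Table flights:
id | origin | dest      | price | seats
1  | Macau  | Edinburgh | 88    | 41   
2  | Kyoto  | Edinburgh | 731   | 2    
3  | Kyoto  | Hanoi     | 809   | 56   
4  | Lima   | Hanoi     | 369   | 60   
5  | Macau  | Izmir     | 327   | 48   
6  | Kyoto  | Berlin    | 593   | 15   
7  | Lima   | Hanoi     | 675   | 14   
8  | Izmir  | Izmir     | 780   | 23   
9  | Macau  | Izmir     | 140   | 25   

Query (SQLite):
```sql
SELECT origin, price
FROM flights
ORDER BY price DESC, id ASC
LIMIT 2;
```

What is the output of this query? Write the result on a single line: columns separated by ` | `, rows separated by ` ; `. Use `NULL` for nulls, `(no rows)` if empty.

Sort by price desc, tiebreak id asc: (809, id=3), (780, id=8), (731, id=2), (675, id=7), (593, id=6) …. Take first 2.

Kyoto | 809 ; Izmir | 780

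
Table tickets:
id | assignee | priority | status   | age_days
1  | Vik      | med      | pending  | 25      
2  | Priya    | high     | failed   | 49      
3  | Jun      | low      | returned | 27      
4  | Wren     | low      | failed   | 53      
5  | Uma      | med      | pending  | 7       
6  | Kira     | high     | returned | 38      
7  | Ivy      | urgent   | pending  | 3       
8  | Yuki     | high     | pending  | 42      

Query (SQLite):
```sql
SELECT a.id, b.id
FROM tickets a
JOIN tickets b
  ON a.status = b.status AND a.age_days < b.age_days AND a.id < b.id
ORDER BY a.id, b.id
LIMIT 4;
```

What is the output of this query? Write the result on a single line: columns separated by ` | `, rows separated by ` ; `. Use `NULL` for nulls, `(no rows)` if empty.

1 | 8 ; 2 | 4 ; 3 | 6 ; 5 | 8

Pairs (a,b) with same status, a.age_days < b.age_days, a.id < b.id.
status groups: failed:{2,4} pending:{1,5,7,8} returned:{3,6}
Ordered by (a.id, b.id); first 4.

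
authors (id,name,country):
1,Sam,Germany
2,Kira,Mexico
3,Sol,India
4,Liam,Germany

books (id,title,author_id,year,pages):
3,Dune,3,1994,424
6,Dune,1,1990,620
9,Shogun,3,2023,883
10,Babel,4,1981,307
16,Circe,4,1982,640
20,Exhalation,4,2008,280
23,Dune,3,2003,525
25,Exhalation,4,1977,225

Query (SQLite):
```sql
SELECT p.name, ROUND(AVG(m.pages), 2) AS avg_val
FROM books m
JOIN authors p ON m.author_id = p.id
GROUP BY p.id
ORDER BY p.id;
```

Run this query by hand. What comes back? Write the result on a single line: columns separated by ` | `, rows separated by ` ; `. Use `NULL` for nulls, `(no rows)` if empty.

Join each books row to its authors via author_id.
Group joined rows by authors.id; compute ROUND(AVG(m.pages), 2) per group.
  1: ids {6} → ROUND(AVG(m.pages), 2)=620
  3: ids {3, 9, 23} → ROUND(AVG(m.pages), 2)=610.67
  4: ids {10, 16, 20, 25} → ROUND(AVG(m.pages), 2)=363

Sam | 620 ; Sol | 610.67 ; Liam | 363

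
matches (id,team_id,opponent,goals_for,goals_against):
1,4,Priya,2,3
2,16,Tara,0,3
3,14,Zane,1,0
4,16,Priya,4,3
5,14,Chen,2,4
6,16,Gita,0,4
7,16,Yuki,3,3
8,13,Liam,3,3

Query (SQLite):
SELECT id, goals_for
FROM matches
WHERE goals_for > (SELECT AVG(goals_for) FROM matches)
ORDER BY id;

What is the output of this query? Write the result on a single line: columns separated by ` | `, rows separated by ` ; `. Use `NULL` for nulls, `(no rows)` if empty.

Scalar subquery: AVG(goals_for) over all matches rows = 1.875.
Keep rows where goals_for > that value.

1 | 2 ; 4 | 4 ; 5 | 2 ; 7 | 3 ; 8 | 3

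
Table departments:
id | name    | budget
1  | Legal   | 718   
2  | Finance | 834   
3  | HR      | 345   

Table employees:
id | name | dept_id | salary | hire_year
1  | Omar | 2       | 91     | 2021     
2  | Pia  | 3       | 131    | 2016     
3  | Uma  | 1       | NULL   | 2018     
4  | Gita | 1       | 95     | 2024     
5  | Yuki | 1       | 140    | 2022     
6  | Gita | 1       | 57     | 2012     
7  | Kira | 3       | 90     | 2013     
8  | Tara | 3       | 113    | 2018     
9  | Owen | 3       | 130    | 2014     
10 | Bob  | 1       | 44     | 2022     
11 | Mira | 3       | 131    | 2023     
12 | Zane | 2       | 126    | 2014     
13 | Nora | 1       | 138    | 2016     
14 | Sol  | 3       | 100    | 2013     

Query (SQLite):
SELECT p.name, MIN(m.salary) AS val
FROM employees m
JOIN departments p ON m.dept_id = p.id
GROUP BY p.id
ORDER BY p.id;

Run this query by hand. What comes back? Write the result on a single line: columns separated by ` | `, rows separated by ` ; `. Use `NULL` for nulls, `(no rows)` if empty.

Join each employees row to its departments via dept_id.
Group joined rows by departments.id; compute MIN(m.salary) per group.
  1: ids {3, 4, 5, 6, 10, 13} → MIN(m.salary)=44
  2: ids {1, 12} → MIN(m.salary)=91
  3: ids {2, 7, 8, 9, 11, 14} → MIN(m.salary)=90

Legal | 44 ; Finance | 91 ; HR | 90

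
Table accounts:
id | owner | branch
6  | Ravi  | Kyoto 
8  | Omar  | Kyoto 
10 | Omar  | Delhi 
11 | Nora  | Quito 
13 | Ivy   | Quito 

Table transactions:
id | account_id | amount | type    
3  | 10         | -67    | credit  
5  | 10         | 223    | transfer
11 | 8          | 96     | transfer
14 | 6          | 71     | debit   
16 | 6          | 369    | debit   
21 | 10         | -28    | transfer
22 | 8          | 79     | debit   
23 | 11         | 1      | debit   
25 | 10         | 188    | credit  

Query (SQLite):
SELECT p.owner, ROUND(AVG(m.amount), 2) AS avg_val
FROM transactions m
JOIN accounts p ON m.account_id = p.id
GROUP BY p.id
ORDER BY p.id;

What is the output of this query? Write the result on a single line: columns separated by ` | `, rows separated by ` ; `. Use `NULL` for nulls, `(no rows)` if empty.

Ravi | 220 ; Omar | 87.5 ; Omar | 79 ; Nora | 1

Join each transactions row to its accounts via account_id.
Group joined rows by accounts.id; compute ROUND(AVG(m.amount), 2) per group.
  6: ids {14, 16} → ROUND(AVG(m.amount), 2)=220
  8: ids {11, 22} → ROUND(AVG(m.amount), 2)=87.5
  10: ids {3, 5, 21, 25} → ROUND(AVG(m.amount), 2)=79
  11: ids {23} → ROUND(AVG(m.amount), 2)=1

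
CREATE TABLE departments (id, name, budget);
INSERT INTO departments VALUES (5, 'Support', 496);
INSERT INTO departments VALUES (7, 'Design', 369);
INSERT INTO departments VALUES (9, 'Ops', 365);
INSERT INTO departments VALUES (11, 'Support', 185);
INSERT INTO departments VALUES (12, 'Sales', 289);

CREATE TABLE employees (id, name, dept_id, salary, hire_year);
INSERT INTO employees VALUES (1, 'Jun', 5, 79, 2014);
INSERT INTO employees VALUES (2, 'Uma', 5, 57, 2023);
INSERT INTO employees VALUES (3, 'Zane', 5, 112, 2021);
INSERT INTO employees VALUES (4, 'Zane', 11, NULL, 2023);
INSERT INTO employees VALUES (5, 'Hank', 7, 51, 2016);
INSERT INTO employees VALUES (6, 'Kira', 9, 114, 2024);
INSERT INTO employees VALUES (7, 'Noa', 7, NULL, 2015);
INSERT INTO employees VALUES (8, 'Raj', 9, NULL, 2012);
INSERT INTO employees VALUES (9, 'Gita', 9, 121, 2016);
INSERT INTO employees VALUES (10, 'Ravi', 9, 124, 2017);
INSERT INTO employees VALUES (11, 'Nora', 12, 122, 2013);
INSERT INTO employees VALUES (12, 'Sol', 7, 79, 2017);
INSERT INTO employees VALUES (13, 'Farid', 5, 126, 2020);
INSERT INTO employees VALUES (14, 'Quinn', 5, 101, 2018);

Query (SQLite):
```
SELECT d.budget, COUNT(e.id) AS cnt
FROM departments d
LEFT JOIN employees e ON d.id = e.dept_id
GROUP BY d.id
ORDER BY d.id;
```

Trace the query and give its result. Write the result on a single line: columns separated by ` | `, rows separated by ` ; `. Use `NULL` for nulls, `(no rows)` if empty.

LEFT JOIN keeps every departments row; unmatched ones get NULL for employees columns.
Group by departments.id and compute COUNT(e.id). COUNT(col) of an all-NULL group is 0.
  5: ids {1, 2, 3, 13, 14} → COUNT(e.id)=5
  7: ids {5, 7, 12} → COUNT(e.id)=3
  9: ids {6, 8, 9, 10} → COUNT(e.id)=4
  11: ids {4} → COUNT(e.id)=1
  12: ids {11} → COUNT(e.id)=1

496 | 5 ; 369 | 3 ; 365 | 4 ; 185 | 1 ; 289 | 1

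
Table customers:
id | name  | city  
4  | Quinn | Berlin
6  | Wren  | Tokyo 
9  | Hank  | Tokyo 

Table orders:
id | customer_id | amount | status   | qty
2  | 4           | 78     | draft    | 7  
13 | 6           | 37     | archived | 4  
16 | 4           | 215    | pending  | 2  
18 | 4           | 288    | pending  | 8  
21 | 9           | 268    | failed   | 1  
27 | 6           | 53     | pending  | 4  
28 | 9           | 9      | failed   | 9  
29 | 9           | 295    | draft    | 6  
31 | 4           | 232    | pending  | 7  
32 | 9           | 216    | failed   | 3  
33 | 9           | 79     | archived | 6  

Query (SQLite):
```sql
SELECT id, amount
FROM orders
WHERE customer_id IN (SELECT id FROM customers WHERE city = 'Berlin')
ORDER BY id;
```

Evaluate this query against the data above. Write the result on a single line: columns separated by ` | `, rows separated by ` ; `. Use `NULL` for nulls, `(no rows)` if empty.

2 | 78 ; 16 | 215 ; 18 | 288 ; 31 | 232

Inner query: customers.id where city = 'Berlin'.
Outer: keep orders rows whose customer_id is in that set.
Inner query → {4}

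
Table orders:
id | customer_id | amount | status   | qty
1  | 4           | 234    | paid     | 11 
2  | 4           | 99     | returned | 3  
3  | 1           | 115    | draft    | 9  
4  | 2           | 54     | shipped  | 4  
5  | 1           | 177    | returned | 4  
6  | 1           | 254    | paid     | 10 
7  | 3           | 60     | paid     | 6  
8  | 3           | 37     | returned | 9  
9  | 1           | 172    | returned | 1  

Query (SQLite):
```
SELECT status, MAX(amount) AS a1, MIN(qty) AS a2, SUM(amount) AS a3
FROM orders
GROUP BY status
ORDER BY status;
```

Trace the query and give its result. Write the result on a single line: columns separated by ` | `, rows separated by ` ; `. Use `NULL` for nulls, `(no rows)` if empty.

draft | 115 | 9 | 115 ; paid | 254 | 6 | 548 ; returned | 177 | 1 | 485 ; shipped | 54 | 4 | 54

Group orders by status.
Per group compute: MAX(amount), MIN(qty), SUM(amount).
  draft: ids {3} → MAX(amount)=115, MIN(qty)=9, SUM(amount)=115
  paid: ids {1, 6, 7} → MAX(amount)=254, MIN(qty)=6, SUM(amount)=548
  returned: ids {2, 5, 8, 9} → MAX(amount)=177, MIN(qty)=1, SUM(amount)=485
  shipped: ids {4} → MAX(amount)=54, MIN(qty)=4, SUM(amount)=54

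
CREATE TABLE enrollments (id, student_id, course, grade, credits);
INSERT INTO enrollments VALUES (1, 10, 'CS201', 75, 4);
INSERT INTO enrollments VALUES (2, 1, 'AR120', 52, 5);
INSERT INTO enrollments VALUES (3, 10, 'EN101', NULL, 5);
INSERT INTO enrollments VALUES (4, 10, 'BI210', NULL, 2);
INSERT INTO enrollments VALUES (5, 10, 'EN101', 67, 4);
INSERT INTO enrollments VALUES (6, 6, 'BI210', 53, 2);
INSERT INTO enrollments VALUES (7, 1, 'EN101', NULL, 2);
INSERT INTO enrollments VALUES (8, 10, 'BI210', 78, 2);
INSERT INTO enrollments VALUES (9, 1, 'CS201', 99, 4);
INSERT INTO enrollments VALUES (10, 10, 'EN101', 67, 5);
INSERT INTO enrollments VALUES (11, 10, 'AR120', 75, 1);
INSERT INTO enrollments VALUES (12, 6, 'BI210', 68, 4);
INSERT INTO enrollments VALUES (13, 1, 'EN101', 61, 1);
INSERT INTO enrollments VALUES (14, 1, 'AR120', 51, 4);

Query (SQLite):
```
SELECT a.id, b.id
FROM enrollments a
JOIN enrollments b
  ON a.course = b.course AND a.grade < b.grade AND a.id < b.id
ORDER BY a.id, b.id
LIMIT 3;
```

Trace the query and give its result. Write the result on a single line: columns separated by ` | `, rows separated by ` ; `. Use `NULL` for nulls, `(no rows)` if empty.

Pairs (a,b) with same course, a.grade < b.grade, a.id < b.id.
course groups: AR120:{2,11,14} BI210:{4,6,8,12} CS201:{1,9} EN101:{3,5,7,10,13}
Ordered by (a.id, b.id); first 3.

1 | 9 ; 2 | 11 ; 6 | 8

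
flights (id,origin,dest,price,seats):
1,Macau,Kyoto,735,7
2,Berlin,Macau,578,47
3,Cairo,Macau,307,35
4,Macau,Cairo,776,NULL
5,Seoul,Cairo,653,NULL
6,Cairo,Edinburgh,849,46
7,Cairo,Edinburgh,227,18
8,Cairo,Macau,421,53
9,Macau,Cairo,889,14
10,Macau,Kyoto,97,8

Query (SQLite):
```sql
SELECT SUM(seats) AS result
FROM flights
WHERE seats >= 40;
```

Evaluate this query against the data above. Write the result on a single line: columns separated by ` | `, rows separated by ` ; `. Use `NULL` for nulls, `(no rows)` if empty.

146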